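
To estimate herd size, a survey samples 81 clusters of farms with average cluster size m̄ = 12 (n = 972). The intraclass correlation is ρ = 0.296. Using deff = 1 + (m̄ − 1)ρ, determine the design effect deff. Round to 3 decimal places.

4.256

deff = 1 + (12 − 1)·0.296 = 1 + 3.256 = 4.256.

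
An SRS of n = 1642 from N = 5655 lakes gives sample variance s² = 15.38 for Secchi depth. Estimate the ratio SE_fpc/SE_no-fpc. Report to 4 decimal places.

f = n/N = 1642/5655 = 0.29036251.
SE_no-fpc = √(s²/n) = 0.096781331; SE_fpc = √((1−f)s²/n) = 0.081528578.
Ratio = √(1−f) = 0.84239984.

0.8424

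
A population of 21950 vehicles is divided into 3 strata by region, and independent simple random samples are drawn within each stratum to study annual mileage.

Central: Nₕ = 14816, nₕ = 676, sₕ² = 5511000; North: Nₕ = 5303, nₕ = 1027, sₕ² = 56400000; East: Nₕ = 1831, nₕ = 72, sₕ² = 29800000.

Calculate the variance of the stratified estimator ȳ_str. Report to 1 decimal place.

8896.2

Var(ȳ_str) = Σₕ Wₕ²(1 − fₕ)sₕ²/nₕ with Wₕ = Nₕ/N, N = 21950.
Central: Wₕ = 0.67498861; term = 0.67498861²·(1 − 0.04562635)·5511000/676 = 3544.827.
North: Wₕ = 0.24159453; term = 0.24159453²·(1 − 0.19366396)·56400000/1027 = 2584.6333.
East: Wₕ = 0.08341686; term = 0.08341686²·(1 − 0.03932277)·29800000/72 = 2766.7435.
Sum = 8896.2038.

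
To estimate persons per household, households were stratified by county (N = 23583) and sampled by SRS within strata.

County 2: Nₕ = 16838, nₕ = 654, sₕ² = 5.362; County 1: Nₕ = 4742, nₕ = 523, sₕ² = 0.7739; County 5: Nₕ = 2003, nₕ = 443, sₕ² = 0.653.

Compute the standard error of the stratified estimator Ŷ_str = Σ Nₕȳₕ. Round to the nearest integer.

1506

Var(Ŷ_str) = Σₕ Nₕ²(1 − fₕ)sₕ²/nₕ.
County 2: 16838²·(1 − 654/16838)·5.362/654 = 2.2342174 × 10^6.
County 1: 4742²·(1 − 523/4742)·0.7739/523 = 29604.262.
County 5: 2003²·(1 − 443/2003)·0.653/443 = 4605.9053.
Sum = 2.2684276 × 10^6.
SE = √(2.2684276 × 10^6) = 1506.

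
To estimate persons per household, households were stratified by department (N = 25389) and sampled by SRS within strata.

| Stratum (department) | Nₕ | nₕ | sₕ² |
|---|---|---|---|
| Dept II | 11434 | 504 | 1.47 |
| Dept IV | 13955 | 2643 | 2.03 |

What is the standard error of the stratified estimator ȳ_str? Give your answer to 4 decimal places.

Var(ȳ_str) = Σₕ Wₕ²(1 − fₕ)sₕ²/nₕ with Wₕ = Nₕ/N, N = 25389.
Dept II: Wₕ = 0.45035251; term = 0.45035251²·(1 − 0.04407906)·1.47/504 = 5.6547571 × 10^-4.
Dept IV: Wₕ = 0.54964749; term = 0.54964749²·(1 − 0.18939448)·2.03/2643 = 1.8809486 × 10^-4.
Sum = 7.5357057 × 10^-4.
SE = √(7.5357057 × 10^-4) = 0.0275.

0.0275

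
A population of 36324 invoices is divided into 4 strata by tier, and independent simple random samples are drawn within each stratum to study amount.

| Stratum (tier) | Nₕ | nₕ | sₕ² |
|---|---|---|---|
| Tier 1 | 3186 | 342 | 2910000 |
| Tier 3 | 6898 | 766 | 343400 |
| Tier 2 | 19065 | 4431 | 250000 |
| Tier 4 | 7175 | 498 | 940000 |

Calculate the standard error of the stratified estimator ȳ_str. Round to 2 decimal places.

12.38

Var(ȳ_str) = Σₕ Wₕ²(1 − fₕ)sₕ²/nₕ with Wₕ = Nₕ/N, N = 36324.
Tier 1: Wₕ = 0.08771060; term = 0.08771060²·(1 − 0.10734463)·2910000/342 = 58.43256.
Tier 3: Wₕ = 0.18990199; term = 0.18990199²·(1 − 0.11104668)·343400/766 = 14.371746.
Tier 2: Wₕ = 0.52485960; term = 0.52485960²·(1 − 0.23241542)·250000/4431 = 11.930284.
Tier 4: Wₕ = 0.19752781; term = 0.19752781²·(1 − 0.06940767)·940000/498 = 68.535322.
Sum = 153.26991.
SE = √(153.26991) = 12.38.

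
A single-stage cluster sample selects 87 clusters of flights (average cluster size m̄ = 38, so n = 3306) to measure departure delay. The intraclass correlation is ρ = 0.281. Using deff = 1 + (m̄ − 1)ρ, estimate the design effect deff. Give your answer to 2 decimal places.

11.40

deff = 1 + (38 − 1)·0.281 = 1 + 10.397 = 11.397.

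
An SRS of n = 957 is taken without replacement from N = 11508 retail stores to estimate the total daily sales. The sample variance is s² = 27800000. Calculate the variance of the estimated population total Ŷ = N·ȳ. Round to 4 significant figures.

3.527 × 10^12

Var(Ŷ) = N²·Var(ȳ) = N²·(1 − n/N)·s²/n.
f = 957/11508 = 0.08315954; Var(ȳ) = 0.91684046·27800000/957 = 26633.401.
Var(Ŷ) = 11508² · 26633.401 = 3.5271695 × 10^12.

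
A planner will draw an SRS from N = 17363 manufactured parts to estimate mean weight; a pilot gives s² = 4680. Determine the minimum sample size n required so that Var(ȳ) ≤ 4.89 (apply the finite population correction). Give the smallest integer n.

Without fpc, n₀ = s²/D = 4680/4.89 = 957.0552.
With fpc, (1 − n/N)·s²/n ≤ D requires n ≥ n₀/(1 + n₀/N) = 957.0552/(1 + 957.0552/17363) = 907.0578.
Rounding up, n = 908.

908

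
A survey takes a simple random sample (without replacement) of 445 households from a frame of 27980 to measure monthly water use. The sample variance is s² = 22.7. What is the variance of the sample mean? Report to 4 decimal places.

0.0502

Under SRS without replacement, Var(ȳ) = (1 − f)·s²/n with f = n/N = 445/27980 = 0.01590422.
Var(ȳ) = (1 − 0.01590422)·22.7/445 = 0.98409578·0.051011236 = 0.050199942.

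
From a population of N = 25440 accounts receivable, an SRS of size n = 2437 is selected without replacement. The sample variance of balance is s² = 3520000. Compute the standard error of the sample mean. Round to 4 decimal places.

36.1391

Under SRS without replacement, Var(ȳ) = (1 − f)·s²/n with f = n/N = 2437/25440 = 0.09579403.
Var(ȳ) = (1 − 0.09579403)·3520000/2437 = 0.90420597·1444.3989 = 1306.0341.
SE(ȳ) = √(1306.0341) = 36.1391.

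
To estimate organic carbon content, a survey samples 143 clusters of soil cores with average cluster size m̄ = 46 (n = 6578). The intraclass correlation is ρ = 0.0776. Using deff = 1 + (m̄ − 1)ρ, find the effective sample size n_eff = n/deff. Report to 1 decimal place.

deff = 1 + (46 − 1)·0.0776 = 1 + 3.492 = 4.492.
n_eff = 6578 / 4.492 = 1464.4.

1464.4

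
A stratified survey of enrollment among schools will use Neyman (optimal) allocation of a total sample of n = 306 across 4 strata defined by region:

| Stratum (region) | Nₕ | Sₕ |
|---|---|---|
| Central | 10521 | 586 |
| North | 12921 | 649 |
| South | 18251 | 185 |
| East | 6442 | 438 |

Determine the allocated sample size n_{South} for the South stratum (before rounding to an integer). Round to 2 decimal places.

49.79

Neyman allocation: nₕ = n·NₕSₕ / Σⱼ NⱼSⱼ.
Σ NⱼSⱼ = 10521·586 + 12921·649 + 18251·185 + 6442·438 = 2.0749066 × 10^7.
n_{South} = 306·18251·185 / (2.0749066 × 10^7) = 49.79.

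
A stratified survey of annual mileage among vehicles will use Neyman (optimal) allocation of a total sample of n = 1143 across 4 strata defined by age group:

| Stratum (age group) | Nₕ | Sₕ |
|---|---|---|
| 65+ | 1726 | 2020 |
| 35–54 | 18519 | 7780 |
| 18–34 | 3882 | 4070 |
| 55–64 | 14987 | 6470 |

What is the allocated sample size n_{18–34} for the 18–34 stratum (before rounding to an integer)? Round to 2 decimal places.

69.37

Neyman allocation: nₕ = n·NₕSₕ / Σⱼ NⱼSⱼ.
Σ NⱼSⱼ = 1726·2020 + 18519·7780 + 3882·4070 + 14987·6470 = 2.6032997 × 10^8.
n_{18–34} = 1143·3882·4070 / (2.6032997 × 10^8) = 69.37.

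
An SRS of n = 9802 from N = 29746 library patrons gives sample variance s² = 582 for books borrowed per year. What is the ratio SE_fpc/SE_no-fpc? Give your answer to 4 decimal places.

0.8188

f = n/N = 9802/29746 = 0.32952330.
SE_no-fpc = √(s²/n) = 0.24367117; SE_fpc = √((1−f)s²/n) = 0.19952439.
Ratio = √(1−f) = 0.81882642.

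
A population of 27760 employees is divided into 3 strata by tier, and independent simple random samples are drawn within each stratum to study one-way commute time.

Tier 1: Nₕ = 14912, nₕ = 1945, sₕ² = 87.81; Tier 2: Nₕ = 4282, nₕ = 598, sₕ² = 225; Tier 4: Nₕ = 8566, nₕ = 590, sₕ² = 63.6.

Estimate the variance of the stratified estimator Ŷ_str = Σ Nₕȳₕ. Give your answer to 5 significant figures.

2.2030 × 10^7

Var(Ŷ_str) = Σₕ Nₕ²(1 − fₕ)sₕ²/nₕ.
Tier 1: 14912²·(1 − 1945/14912)·87.81/1945 = 8.7297092 × 10^6.
Tier 2: 4282²·(1 − 598/4282)·225/598 = 5.9353676 × 10^6.
Tier 4: 8566²·(1 − 590/8566)·63.6/590 = 7.3649248 × 10^6.
Sum = 2.2030002 × 10^7.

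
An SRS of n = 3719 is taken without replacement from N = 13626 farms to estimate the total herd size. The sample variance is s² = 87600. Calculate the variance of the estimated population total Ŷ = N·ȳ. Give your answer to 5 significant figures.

3.1797 × 10^9

Var(Ŷ) = N²·Var(ȳ) = N²·(1 − n/N)·s²/n.
f = 3719/13626 = 0.27293410; Var(ȳ) = 0.72706590·87600/3719 = 17.125833.
Var(Ŷ) = 13626² · 17.125833 = 3.179717 × 10^9.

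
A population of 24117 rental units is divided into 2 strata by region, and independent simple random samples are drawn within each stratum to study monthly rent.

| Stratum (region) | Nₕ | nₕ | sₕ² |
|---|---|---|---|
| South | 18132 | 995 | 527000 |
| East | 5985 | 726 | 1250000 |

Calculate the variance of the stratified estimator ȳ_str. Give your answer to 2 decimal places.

Var(ȳ_str) = Σₕ Wₕ²(1 − fₕ)sₕ²/nₕ with Wₕ = Nₕ/N, N = 24117.
South: Wₕ = 0.75183481; term = 0.75183481²·(1 − 0.05487536)·527000/995 = 282.95767.
East: Wₕ = 0.24816519; term = 0.24816519²·(1 − 0.12130326)·1250000/726 = 93.173874.
Sum = 376.13154.

376.13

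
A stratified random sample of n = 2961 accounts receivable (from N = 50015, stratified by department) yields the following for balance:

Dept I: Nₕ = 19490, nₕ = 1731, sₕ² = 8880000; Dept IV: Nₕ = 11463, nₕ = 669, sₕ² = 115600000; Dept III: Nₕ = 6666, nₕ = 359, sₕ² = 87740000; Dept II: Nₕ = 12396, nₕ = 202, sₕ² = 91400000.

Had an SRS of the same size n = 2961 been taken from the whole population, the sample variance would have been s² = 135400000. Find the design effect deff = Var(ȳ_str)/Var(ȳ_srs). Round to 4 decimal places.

0.9462

Var(ȳ_str) = Σ Wₕ²(1−fₕ)sₕ²/nₕ with Wₕ = Nₕ/50015:
  Dept I: (19490/50015)²·(1−1731/19490)·8880000/1731 = 709.81586
  Dept IV: (11463/50015)²·(1−669/11463)·115600000/669 = 8546.964
  Dept III: (6666/50015)²·(1−359/6666)·87740000/359 = 4107.6249
  Dept II: (12396/50015)²·(1−202/12396)·91400000/202 = 27341.481
  → Var(ȳ_str) = 40705.886.
Var(ȳ_srs) = (1 − 2961/50015)·135400000/2961 = 43020.607.
deff = 40705.886 / 43020.607 = 0.9462.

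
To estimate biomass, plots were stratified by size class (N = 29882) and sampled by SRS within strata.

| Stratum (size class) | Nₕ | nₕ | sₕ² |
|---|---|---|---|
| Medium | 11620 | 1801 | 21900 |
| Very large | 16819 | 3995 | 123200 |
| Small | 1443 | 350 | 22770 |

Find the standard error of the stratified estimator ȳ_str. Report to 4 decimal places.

3.0195

Var(ȳ_str) = Σₕ Wₕ²(1 − fₕ)sₕ²/nₕ with Wₕ = Nₕ/N, N = 29882.
Medium: Wₕ = 0.38886286; term = 0.38886286²·(1 − 0.15499139)·21900/1801 = 1.5537619.
Very large: Wₕ = 0.56284720; term = 0.56284720²·(1 − 0.23752899)·123200/3995 = 7.4490053.
Small: Wₕ = 0.04828994; term = 0.04828994²·(1 − 0.24255024)·22770/350 = 0.11491115.
Sum = 9.1176784.
SE = √(9.1176784) = 3.0195.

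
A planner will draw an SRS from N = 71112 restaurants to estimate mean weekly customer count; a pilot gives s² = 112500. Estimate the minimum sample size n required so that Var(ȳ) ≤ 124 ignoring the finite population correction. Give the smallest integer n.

908

Without fpc, n₀ = s²/D = 112500/124 = 907.2581.
Rounding up, n = 908.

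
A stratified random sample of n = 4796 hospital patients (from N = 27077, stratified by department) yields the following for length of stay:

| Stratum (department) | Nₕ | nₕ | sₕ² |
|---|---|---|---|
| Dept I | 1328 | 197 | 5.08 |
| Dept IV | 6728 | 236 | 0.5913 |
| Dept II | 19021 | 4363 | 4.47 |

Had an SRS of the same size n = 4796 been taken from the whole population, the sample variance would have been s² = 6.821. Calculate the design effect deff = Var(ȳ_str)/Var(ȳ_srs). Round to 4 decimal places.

Var(ȳ_str) = Σ Wₕ²(1−fₕ)sₕ²/nₕ with Wₕ = Nₕ/27077:
  Dept I: (1328/27077)²·(1−197/1328)·5.08/197 = 5.2827137 × 10^-5
  Dept IV: (6728/27077)²·(1−236/6728)·0.5913/236 = 1.4926545 × 10^-4
  Dept II: (19021/27077)²·(1−4363/19021)·4.47/4363 = 3.8960927 × 10^-4
  → Var(ȳ_str) = 5.9170186 × 10^-4.
Var(ȳ_srs) = (1 − 4796/27077)·6.821/4796 = 0.0011703156.
deff = (5.9170186 × 10^-4) / 0.0011703156 = 0.5056.

0.5056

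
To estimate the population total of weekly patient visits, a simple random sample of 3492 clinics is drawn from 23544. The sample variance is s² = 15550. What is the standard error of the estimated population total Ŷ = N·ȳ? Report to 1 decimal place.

Var(Ŷ) = N²·Var(ȳ) = N²·(1 − n/N)·s²/n.
f = 3492/23544 = 0.14831804; Var(ȳ) = 0.85168196·15550/3492 = 3.79257.
Var(Ŷ) = 23544² · 3.79257 = 2.1022972 × 10^9.
SE(Ŷ) = √(2.1022972 × 10^9) = 45850.8.

45850.8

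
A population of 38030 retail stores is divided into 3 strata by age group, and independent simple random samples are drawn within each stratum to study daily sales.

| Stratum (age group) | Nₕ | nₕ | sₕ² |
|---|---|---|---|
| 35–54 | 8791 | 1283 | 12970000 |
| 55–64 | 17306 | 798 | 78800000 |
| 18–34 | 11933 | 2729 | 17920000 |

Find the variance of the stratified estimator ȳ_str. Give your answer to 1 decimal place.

20465.7

Var(ȳ_str) = Σₕ Wₕ²(1 − fₕ)sₕ²/nₕ with Wₕ = Nₕ/N, N = 38030.
35–54: Wₕ = 0.23115961; term = 0.23115961²·(1 − 0.14594472)·12970000/1283 = 461.34223.
55–64: Wₕ = 0.45506179; term = 0.45506179²·(1 − 0.04611118)·78800000/798 = 19505.713.
18–34: Wₕ = 0.31377860; term = 0.31377860²·(1 − 0.22869354)·17920000/2729 = 498.66406.
Sum = 20465.719.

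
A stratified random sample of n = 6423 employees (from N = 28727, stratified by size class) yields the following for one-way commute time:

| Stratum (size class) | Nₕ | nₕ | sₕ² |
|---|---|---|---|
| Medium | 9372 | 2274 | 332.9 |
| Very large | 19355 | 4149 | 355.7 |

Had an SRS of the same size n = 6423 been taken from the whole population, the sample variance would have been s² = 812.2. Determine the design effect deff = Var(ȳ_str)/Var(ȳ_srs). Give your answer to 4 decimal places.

0.4316

Var(ȳ_str) = Σ Wₕ²(1−fₕ)sₕ²/nₕ with Wₕ = Nₕ/28727:
  Medium: (9372/28727)²·(1−2274/9372)·332.9/2274 = 0.011800789
  Very large: (19355/28727)²·(1−4149/19355)·355.7/4149 = 0.030575111
  → Var(ȳ_str) = 0.0423759.
Var(ȳ_srs) = (1 − 6423/28727)·812.2/6423 = 0.098178761.
deff = 0.0423759 / 0.098178761 = 0.4316.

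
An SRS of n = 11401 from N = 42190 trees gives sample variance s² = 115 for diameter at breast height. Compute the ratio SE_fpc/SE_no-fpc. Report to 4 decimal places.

f = n/N = 11401/42190 = 0.27022991.
SE_no-fpc = √(s²/n) = 0.10043323; SE_fpc = √((1−f)s²/n) = 0.085796679.
Ratio = √(1−f) = 0.85426582.

0.8543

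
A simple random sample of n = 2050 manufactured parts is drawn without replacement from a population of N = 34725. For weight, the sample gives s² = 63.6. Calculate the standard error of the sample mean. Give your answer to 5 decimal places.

0.17086

Under SRS without replacement, Var(ȳ) = (1 − f)·s²/n with f = n/N = 2050/34725 = 0.05903528.
Var(ȳ) = (1 − 0.05903528)·63.6/2050 = 0.94096472·0.03102439 = 0.029192857.
SE(ȳ) = √(0.029192857) = 0.17086.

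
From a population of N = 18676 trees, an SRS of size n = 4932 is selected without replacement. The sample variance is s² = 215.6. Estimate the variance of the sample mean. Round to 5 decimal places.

Under SRS without replacement, Var(ȳ) = (1 − f)·s²/n with f = n/N = 4932/18676 = 0.26408224.
Var(ȳ) = (1 − 0.26408224)·215.6/4932 = 0.73591776·0.043714517 = 0.03217029.

0.03217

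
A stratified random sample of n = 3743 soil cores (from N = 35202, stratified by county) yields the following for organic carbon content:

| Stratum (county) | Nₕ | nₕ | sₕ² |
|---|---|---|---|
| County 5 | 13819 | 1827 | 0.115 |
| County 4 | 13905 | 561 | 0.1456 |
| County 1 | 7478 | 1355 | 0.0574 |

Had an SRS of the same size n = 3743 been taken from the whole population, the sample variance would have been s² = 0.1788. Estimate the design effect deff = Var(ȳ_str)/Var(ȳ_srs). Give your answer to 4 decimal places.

Var(ȳ_str) = Σ Wₕ²(1−fₕ)sₕ²/nₕ with Wₕ = Nₕ/35202:
  County 5: (13819/35202)²·(1−1827/13819)·0.115/1827 = 8.4176885 × 10^-6
  County 4: (13905/35202)²·(1−561/13905)·0.1456/561 = 3.8861617 × 10^-5
  County 1: (7478/35202)²·(1−1355/7478)·0.0574/1355 = 1.5652642 × 10^-6
  → Var(ȳ_str) = 4.884457 × 10^-5.
Var(ȳ_srs) = (1 − 3743/35202)·0.1788/3743 = 4.2689912 × 10^-5.
deff = (4.884457 × 10^-5) / (4.2689912 × 10^-5) = 1.1442.

1.1442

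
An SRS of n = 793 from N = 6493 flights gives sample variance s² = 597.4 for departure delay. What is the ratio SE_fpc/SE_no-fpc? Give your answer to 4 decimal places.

f = n/N = 793/6493 = 0.12213153.
SE_no-fpc = √(s²/n) = 0.86795261; SE_fpc = √((1−f)s²/n) = 0.81322504.
Ratio = √(1−f) = 0.93694636.

0.9369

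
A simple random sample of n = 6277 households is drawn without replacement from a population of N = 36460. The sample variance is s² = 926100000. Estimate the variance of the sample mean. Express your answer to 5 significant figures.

122140

Under SRS without replacement, Var(ȳ) = (1 − f)·s²/n with f = n/N = 6277/36460 = 0.17216127.
Var(ȳ) = (1 − 0.17216127)·926100000/6277 = 0.82783873·147538.63 = 122138.19.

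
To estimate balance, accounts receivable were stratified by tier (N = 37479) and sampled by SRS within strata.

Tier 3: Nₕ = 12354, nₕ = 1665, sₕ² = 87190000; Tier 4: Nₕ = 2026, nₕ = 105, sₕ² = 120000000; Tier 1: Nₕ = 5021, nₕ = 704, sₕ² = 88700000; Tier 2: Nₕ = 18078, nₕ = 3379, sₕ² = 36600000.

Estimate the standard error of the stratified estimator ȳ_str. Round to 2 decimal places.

109.92

Var(ȳ_str) = Σₕ Wₕ²(1 − fₕ)sₕ²/nₕ with Wₕ = Nₕ/N, N = 37479.
Tier 3: Wₕ = 0.32962459; term = 0.32962459²·(1 − 0.13477416)·87190000/1665 = 4922.9013.
Tier 4: Wₕ = 0.05405694; term = 0.05405694²·(1 − 0.05182626)·120000000/105 = 3166.5239.
Tier 1: Wₕ = 0.13396836; term = 0.13396836²·(1 − 0.14021111)·88700000/704 = 1944.2282.
Tier 2: Wₕ = 0.48235012; term = 0.48235012²·(1 − 0.18691227)·36600000/3379 = 2049.0619.
Sum = 12082.715.
SE = √(12082.715) = 109.92.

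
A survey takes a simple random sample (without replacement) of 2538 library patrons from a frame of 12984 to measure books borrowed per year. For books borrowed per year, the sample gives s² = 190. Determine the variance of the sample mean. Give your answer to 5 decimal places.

Under SRS without replacement, Var(ȳ) = (1 − f)·s²/n with f = n/N = 2538/12984 = 0.19547135.
Var(ȳ) = (1 − 0.19547135)·190/2538 = 0.80452865·0.074862096 = 0.060228701.

0.06023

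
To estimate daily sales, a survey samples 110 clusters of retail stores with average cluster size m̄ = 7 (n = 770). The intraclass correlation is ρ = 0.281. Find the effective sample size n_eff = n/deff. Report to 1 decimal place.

deff = 1 + (7 − 1)·0.281 = 1 + 1.686 = 2.686.
n_eff = 770 / 2.686 = 286.7.

286.7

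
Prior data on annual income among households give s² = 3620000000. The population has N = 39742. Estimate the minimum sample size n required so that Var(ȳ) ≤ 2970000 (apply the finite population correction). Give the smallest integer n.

Without fpc, n₀ = s²/D = 3620000000/2970000 = 1218.8552.
With fpc, (1 − n/N)·s²/n ≤ D requires n ≥ n₀/(1 + n₀/N) = 1218.8552/(1 + 1218.8552/39742) = 1182.5862.
Rounding up, n = 1183.

1183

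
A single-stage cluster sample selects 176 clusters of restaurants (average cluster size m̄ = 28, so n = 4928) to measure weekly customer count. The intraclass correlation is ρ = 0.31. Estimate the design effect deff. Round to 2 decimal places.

deff = 1 + (28 − 1)·0.31 = 1 + 8.37 = 9.37.

9.37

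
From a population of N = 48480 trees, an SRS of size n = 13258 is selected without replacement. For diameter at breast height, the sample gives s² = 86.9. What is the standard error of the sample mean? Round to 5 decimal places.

Under SRS without replacement, Var(ȳ) = (1 − f)·s²/n with f = n/N = 13258/48480 = 0.27347360.
Var(ȳ) = (1 − 0.27347360)·86.9/13258 = 0.72652640·0.0065545331 = 0.0047620414.
SE(ȳ) = √(0.0047620414) = 0.06901.

0.06901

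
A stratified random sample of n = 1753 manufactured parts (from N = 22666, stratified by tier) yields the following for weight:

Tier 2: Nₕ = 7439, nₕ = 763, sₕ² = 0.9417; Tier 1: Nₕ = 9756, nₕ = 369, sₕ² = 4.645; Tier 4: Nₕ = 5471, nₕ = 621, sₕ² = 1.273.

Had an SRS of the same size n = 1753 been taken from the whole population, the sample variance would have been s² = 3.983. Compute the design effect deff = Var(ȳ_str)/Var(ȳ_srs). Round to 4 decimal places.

1.1778

Var(ȳ_str) = Σ Wₕ²(1−fₕ)sₕ²/nₕ with Wₕ = Nₕ/22666:
  Tier 2: (7439/22666)²·(1−763/7439)·0.9417/763 = 1.1930789 × 10^-4
  Tier 1: (9756/22666)²·(1−369/9756)·4.645/369 = 0.0022439243
  Tier 4: (5471/22666)²·(1−621/5471)·1.273/621 = 1.058755 × 10^-4
  → Var(ȳ_str) = 0.0024691077.
Var(ȳ_srs) = (1 − 1753/22666)·3.983/1753 = 0.0020963792.
deff = 0.0024691077 / 0.0020963792 = 1.1778.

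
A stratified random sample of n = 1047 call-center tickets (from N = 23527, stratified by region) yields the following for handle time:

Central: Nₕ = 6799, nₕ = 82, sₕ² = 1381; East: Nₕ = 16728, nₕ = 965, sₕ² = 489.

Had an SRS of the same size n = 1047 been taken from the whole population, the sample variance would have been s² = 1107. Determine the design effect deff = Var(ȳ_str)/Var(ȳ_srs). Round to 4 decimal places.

1.6144

Var(ȳ_str) = Σ Wₕ²(1−fₕ)sₕ²/nₕ with Wₕ = Nₕ/23527:
  Central: (6799/23527)²·(1−82/6799)·1381/82 = 1.3895274
  East: (16728/23527)²·(1−965/16728)·489/965 = 0.2413967
  → Var(ȳ_str) = 1.6309241.
Var(ȳ_srs) = (1 − 1047/23527)·1107/1047 = 1.0102543.
deff = 1.6309241 / 1.0102543 = 1.6144.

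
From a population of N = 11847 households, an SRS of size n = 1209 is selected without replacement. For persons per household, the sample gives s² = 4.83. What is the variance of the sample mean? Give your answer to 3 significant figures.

Under SRS without replacement, Var(ȳ) = (1 − f)·s²/n with f = n/N = 1209/11847 = 0.10205115.
Var(ȳ) = (1 − 0.10205115)·4.83/1209 = 0.89794885·0.0039950372 = 0.0035873391.

0.00359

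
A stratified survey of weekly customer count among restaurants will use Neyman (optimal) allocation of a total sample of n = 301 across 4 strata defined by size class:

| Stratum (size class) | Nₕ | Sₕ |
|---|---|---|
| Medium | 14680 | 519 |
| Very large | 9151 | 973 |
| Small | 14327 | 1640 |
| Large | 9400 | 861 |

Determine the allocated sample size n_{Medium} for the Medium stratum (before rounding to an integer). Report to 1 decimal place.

47.7

Neyman allocation: nₕ = n·NₕSₕ / Σⱼ NⱼSⱼ.
Σ NⱼSⱼ = 14680·519 + 9151·973 + 14327·1640 + 9400·861 = 4.8112523 × 10^7.
n_{Medium} = 301·14680·519 / (4.8112523 × 10^7) = 47.7.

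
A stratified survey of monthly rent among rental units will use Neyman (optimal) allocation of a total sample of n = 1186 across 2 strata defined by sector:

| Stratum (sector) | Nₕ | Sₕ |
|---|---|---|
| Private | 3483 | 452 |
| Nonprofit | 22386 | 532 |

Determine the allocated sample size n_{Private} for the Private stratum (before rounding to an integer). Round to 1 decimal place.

138.5

Neyman allocation: nₕ = n·NₕSₕ / Σⱼ NⱼSⱼ.
Σ NⱼSⱼ = 3483·452 + 22386·532 = 1.3483668 × 10^7.
n_{Private} = 1186·3483·452 / (1.3483668 × 10^7) = 138.5.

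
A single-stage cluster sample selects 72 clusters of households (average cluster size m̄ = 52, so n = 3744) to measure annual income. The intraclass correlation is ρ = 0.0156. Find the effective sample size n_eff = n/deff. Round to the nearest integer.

deff = 1 + (52 − 1)·0.0156 = 1 + 0.7956 = 1.7956.
n_eff = 3744 / 1.7956 = 2085.

2085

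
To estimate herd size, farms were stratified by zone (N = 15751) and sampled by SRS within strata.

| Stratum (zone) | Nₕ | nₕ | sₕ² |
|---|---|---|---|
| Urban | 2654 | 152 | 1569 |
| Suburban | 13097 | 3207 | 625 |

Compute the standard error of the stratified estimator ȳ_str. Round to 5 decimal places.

0.61484

Var(ȳ_str) = Σₕ Wₕ²(1 − fₕ)sₕ²/nₕ with Wₕ = Nₕ/N, N = 15751.
Urban: Wₕ = 0.16849724; term = 0.16849724²·(1 − 0.05727204)·1569/152 = 0.27628119.
Suburban: Wₕ = 0.83150276; term = 0.83150276²·(1 − 0.24486524)·625/3207 = 0.10174965.
Sum = 0.37803084.
SE = √(0.37803084) = 0.61484.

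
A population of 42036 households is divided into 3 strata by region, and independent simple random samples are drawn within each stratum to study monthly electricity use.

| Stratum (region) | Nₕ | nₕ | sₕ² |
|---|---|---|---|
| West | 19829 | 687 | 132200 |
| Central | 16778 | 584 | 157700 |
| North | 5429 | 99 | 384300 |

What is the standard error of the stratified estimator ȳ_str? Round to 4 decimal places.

12.1006

Var(ȳ_str) = Σₕ Wₕ²(1 − fₕ)sₕ²/nₕ with Wₕ = Nₕ/N, N = 42036.
West: Wₕ = 0.47171472; term = 0.47171472²·(1 − 0.03464623)·132200/687 = 41.335203.
Central: Wₕ = 0.39913408; term = 0.39913408²·(1 − 0.03480749)·157700/584 = 41.521249.
North: Wₕ = 0.12915120; term = 0.12915120²·(1 − 0.01823540)·384300/99 = 63.568136.
Sum = 146.42459.
SE = √(146.42459) = 12.1006.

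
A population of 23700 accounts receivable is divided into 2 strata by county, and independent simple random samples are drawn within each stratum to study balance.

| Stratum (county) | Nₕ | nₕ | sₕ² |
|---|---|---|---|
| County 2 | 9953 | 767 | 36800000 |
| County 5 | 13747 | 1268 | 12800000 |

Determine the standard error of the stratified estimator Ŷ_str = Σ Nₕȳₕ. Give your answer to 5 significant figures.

2.4735 × 10^6

Var(Ŷ_str) = Σₕ Nₕ²(1 − fₕ)sₕ²/nₕ.
County 2: 9953²·(1 − 767/9953)·36800000/767 = 4.3866491 × 10^12.
County 5: 13747²·(1 − 1268/13747)·12800000/1268 = 1.731723 × 10^12.
Sum = 6.1183721 × 10^12.
SE = √(6.1183721 × 10^12) = 2.4735 × 10^6.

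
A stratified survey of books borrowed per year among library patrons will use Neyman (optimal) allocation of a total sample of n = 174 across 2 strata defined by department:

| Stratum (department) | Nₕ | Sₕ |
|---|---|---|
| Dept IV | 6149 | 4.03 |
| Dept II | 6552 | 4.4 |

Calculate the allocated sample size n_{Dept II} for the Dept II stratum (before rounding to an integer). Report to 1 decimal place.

Neyman allocation: nₕ = n·NₕSₕ / Σⱼ NⱼSⱼ.
Σ NⱼSⱼ = 6149·4.03 + 6552·4.4 = 53609.27.
n_{Dept II} = 174·6552·4.4 / 53609.27 = 93.6.

93.6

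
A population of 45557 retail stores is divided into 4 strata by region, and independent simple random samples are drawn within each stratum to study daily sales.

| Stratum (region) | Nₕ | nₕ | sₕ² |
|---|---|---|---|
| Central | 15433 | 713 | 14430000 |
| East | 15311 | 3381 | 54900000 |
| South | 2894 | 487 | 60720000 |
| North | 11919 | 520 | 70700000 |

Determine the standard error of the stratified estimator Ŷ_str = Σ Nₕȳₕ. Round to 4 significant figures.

5.187 × 10^6

Var(Ŷ_str) = Σₕ Nₕ²(1 − fₕ)sₕ²/nₕ.
Central: 15433²·(1 − 713/15433)·14430000/713 = 4.5976401 × 10^12.
East: 15311²·(1 − 3381/15311)·54900000/3381 = 2.9660002 × 10^12.
South: 2894²·(1 − 487/2894)·60720000/487 = 8.6851519 × 10^11.
North: 11919²·(1 − 520/11919)·70700000/520 = 1.8472371 × 10^13.
Sum = 2.6904526 × 10^13.
SE = √(2.6904526 × 10^13) = 5.187 × 10^6.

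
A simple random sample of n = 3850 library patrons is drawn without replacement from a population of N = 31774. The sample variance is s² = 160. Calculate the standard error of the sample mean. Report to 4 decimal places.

0.1911

Under SRS without replacement, Var(ȳ) = (1 − f)·s²/n with f = n/N = 3850/31774 = 0.12116825.
Var(ȳ) = (1 − 0.12116825)·160/3850 = 0.87883175·0.041558442 = 0.036522878.
SE(ȳ) = √(0.036522878) = 0.1911.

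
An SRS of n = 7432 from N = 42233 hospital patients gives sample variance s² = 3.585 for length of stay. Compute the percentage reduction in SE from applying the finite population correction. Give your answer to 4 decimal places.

9.2242

f = n/N = 7432/42233 = 0.17597613.
SE_no-fpc = √(s²/n) = 0.021963003; SE_fpc = √((1−f)s²/n) = 0.019937083.
Ratio = √(1−f) = 0.90775760. Reduction = 100·(1 − 0.90775760) = 9.2242%.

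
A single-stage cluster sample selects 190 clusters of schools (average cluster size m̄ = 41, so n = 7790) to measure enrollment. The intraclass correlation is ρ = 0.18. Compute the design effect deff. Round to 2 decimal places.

8.20

deff = 1 + (41 − 1)·0.18 = 1 + 7.2 = 8.2.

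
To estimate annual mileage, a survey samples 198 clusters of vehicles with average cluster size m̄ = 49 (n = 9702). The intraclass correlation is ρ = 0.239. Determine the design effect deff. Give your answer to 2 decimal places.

12.47

deff = 1 + (49 − 1)·0.239 = 1 + 11.472 = 12.472.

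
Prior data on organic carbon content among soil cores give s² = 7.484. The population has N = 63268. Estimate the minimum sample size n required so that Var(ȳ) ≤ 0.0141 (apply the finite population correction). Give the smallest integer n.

Without fpc, n₀ = s²/D = 7.484/0.0141 = 530.7801.
With fpc, (1 − n/N)·s²/n ≤ D requires n ≥ n₀/(1 + n₀/N) = 530.7801/(1 + 530.7801/63268) = 526.3642.
Rounding up, n = 527.

527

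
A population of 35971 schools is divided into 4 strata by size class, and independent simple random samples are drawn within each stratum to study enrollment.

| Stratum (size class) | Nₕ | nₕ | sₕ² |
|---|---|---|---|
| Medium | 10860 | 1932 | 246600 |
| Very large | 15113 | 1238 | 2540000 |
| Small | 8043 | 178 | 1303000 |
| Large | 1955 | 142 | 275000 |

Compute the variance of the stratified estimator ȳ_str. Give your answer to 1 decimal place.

705.2

Var(ȳ_str) = Σₕ Wₕ²(1 − fₕ)sₕ²/nₕ with Wₕ = Nₕ/N, N = 35971.
Medium: Wₕ = 0.30190987; term = 0.30190987²·(1 − 0.17790055)·246600/1932 = 9.5645586.
Very large: Wₕ = 0.42014400; term = 0.42014400²·(1 − 0.08191623)·2540000/1238 = 332.50006.
Small: Wₕ = 0.22359679; term = 0.22359679²·(1 − 0.02213105)·1303000/178 = 357.87898.
Large: Wₕ = 0.05434934; term = 0.05434934²·(1 − 0.07263427)·275000/142 = 5.3049817.
Sum = 705.24858.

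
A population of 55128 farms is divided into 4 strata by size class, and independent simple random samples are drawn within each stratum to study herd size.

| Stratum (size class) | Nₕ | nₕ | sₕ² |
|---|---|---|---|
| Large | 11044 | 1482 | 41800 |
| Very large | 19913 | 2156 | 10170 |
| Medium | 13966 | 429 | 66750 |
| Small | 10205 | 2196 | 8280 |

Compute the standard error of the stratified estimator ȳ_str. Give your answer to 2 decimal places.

Var(ȳ_str) = Σₕ Wₕ²(1 − fₕ)sₕ²/nₕ with Wₕ = Nₕ/N, N = 55128.
Large: Wₕ = 0.20033377; term = 0.20033377²·(1 − 0.13419051)·41800/1482 = 0.98007371.
Very large: Wₕ = 0.36121390; term = 0.36121390²·(1 − 0.10827098)·10170/2156 = 0.54882516.
Medium: Wₕ = 0.25333769; term = 0.25333769²·(1 − 0.03071746)·66750/429 = 9.6793004.
Small: Wₕ = 0.18511464; term = 0.18511464²·(1 − 0.21518863)·8280/2196 = 0.10140161.
Sum = 11.309601.
SE = √(11.309601) = 3.36.

3.36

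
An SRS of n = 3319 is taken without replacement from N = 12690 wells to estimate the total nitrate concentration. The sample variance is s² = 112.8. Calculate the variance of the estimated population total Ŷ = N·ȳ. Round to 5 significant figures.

Var(Ŷ) = N²·Var(ȳ) = N²·(1 − n/N)·s²/n.
f = 3319/12690 = 0.26154452; Var(ȳ) = 0.73845548·112.8/3319 = 0.025097252.
Var(Ŷ) = 12690² · 0.025097252 = 4.0415636 × 10^6.

4.0416 × 10^6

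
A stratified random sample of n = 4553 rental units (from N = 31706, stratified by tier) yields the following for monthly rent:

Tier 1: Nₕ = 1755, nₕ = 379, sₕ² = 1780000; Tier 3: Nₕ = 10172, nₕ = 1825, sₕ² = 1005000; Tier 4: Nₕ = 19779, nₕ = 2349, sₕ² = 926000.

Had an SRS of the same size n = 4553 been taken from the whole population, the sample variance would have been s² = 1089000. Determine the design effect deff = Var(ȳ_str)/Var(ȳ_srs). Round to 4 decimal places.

Var(ȳ_str) = Σ Wₕ²(1−fₕ)sₕ²/nₕ with Wₕ = Nₕ/31706:
  Tier 1: (1755/31706)²·(1−379/1755)·1780000/379 = 11.282191
  Tier 3: (10172/31706)²·(1−1825/10172)·1005000/1825 = 46.511147
  Tier 4: (19779/31706)²·(1−2349/19779)·926000/2349 = 135.19069
  → Var(ȳ_str) = 192.98403.
Var(ȳ_srs) = (1 − 4553/31706)·1089000/4553 = 204.83614.
deff = 192.98403 / 204.83614 = 0.9421.

0.9421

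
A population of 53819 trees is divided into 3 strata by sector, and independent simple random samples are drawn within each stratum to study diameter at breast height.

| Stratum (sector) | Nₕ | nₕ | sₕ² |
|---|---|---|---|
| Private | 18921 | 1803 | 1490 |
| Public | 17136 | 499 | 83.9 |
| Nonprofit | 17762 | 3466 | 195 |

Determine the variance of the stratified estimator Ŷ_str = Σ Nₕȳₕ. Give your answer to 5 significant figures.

Var(Ŷ_str) = Σₕ Nₕ²(1 − fₕ)sₕ²/nₕ.
Private: 18921²·(1 − 1803/18921)·1490/1803 = 2.6766257 × 10^8.
Public: 17136²·(1 − 499/17136)·83.9/499 = 4.7934244 × 10^7.
Nonprofit: 17762²·(1 − 3466/17762)·195/3466 = 1.428606 × 10^7.
Sum = 3.2988287 × 10^8.

3.2988 × 10^8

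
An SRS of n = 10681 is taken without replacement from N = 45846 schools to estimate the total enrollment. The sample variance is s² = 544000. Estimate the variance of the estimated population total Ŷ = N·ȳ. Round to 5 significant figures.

8.2111 × 10^10

Var(Ŷ) = N²·Var(ȳ) = N²·(1 − n/N)·s²/n.
f = 10681/45846 = 0.23297561; Var(ȳ) = 0.76702439·544000/10681 = 39.065749.
Var(Ŷ) = 45846² · 39.065749 = 8.2110568 × 10^10.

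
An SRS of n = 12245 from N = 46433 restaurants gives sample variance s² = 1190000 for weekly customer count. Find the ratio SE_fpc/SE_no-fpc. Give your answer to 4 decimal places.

f = n/N = 12245/46433 = 0.26371331.
SE_no-fpc = √(s²/n) = 9.8581197; SE_fpc = √((1−f)s²/n) = 8.4589715.
Ratio = √(1−f) = 0.85807150.

0.8581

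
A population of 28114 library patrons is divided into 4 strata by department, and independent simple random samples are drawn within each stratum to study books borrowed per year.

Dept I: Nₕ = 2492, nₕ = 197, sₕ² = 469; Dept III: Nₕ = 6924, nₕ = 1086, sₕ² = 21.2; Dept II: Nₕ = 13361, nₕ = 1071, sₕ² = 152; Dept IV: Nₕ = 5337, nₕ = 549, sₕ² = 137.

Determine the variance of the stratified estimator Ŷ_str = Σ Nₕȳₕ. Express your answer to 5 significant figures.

4.4086 × 10^7

Var(Ŷ_str) = Σₕ Nₕ²(1 − fₕ)sₕ²/nₕ.
Dept I: 2492²·(1 − 197/2492)·469/197 = 1.3615618 × 10^7.
Dept III: 6924²·(1 − 1086/6924)·21.2/1086 = 789091.17.
Dept II: 13361²·(1 − 1071/13361)·152/1071 = 2.3304778 × 10^7.
Dept IV: 5337²·(1 − 549/5337)·137/549 = 6.3767526 × 10^6.
Sum = 4.408624 × 10^7.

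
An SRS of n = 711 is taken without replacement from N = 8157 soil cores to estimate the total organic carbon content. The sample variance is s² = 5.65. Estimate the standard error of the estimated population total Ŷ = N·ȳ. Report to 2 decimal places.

694.73

Var(Ŷ) = N²·Var(ȳ) = N²·(1 − n/N)·s²/n.
f = 711/8157 = 0.08716440; Var(ȳ) = 0.91283560·5.65/711 = 0.0072538975.
Var(Ŷ) = 8157² · 0.0072538975 = 482650.03.
SE(Ŷ) = √(482650.03) = 694.73.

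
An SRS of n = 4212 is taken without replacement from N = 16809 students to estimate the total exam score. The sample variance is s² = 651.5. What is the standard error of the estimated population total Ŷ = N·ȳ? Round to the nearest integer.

5723

Var(Ŷ) = N²·Var(ȳ) = N²·(1 − n/N)·s²/n.
f = 4212/16809 = 0.25058005; Var(ȳ) = 0.74941995·651.5/4212 = 0.11591811.
Var(Ŷ) = 16809² · 0.11591811 = 3.275179 × 10^7.
SE(Ŷ) = √(3.275179 × 10^7) = 5723.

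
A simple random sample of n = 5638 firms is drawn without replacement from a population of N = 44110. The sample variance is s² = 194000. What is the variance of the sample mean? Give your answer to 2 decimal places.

30.01

Under SRS without replacement, Var(ȳ) = (1 − f)·s²/n with f = n/N = 5638/44110 = 0.12781682.
Var(ȳ) = (1 − 0.12781682)·194000/5638 = 0.87218318·34.409365 = 30.011269.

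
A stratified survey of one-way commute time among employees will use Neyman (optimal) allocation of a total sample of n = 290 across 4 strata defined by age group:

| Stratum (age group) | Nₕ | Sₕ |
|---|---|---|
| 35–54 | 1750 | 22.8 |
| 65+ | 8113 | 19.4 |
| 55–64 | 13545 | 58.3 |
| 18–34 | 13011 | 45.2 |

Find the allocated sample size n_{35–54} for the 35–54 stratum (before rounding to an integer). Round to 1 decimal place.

Neyman allocation: nₕ = n·NₕSₕ / Σⱼ NⱼSⱼ.
Σ NⱼSⱼ = 1750·22.8 + 8113·19.4 + 13545·58.3 + 13011·45.2 = 1.5750629 × 10^6.
n_{35–54} = 290·1750·22.8 / (1.5750629 × 10^6) = 7.3.

7.3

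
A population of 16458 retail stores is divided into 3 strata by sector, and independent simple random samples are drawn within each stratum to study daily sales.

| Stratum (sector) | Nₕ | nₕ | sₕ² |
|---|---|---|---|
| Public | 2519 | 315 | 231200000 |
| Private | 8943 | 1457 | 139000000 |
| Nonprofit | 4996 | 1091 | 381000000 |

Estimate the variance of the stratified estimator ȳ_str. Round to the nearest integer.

63776

Var(ȳ_str) = Σₕ Wₕ²(1 − fₕ)sₕ²/nₕ with Wₕ = Nₕ/N, N = 16458.
Public: Wₕ = 0.15305626; term = 0.15305626²·(1 − 0.12504962)·231200000/315 = 15043.986.
Private: Wₕ = 0.54338316; term = 0.54338316²·(1 − 0.16292072)·139000000/1457 = 23579.478.
Nonprofit: Wₕ = 0.30356058; term = 0.30356058²·(1 − 0.21837470)·381000000/1091 = 25152.988.
Sum = 63776.452.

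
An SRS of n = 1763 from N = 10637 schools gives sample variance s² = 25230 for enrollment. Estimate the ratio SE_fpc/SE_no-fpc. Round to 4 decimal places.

f = n/N = 1763/10637 = 0.16574222.
SE_no-fpc = √(s²/n) = 3.7829663; SE_fpc = √((1−f)s²/n) = 3.4552749.
Ratio = √(1−f) = 0.91337713.

0.9134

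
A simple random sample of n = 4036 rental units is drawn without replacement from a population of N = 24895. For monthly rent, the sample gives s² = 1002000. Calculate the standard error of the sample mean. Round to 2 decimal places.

Under SRS without replacement, Var(ȳ) = (1 − f)·s²/n with f = n/N = 4036/24895 = 0.16212091.
Var(ȳ) = (1 − 0.16212091)·1002000/4036 = 0.83787909·248.26561 = 208.01656.
SE(ȳ) = √(208.01656) = 14.42.

14.42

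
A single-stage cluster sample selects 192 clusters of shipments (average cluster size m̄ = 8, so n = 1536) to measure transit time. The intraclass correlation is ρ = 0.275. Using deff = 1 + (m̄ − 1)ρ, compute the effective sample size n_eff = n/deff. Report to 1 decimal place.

525.1

deff = 1 + (8 − 1)·0.275 = 1 + 1.925 = 2.925.
n_eff = 1536 / 2.925 = 525.1.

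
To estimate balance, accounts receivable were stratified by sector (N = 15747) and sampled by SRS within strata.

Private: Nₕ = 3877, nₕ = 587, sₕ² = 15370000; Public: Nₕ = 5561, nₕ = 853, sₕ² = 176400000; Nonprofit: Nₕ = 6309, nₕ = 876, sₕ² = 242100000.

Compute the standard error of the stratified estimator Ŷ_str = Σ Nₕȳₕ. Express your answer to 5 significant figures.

3.9015 × 10^6

Var(Ŷ_str) = Σₕ Nₕ²(1 − fₕ)sₕ²/nₕ.
Private: 3877²·(1 − 587/3877)·15370000/587 = 3.3398539 × 10^11.
Public: 5561²·(1 − 853/5561)·176400000/853 = 5.4142574 × 10^12.
Nonprofit: 6309²·(1 − 876/6309)·242100000/876 = 9.4730737 × 10^12.
Sum = 1.5221316 × 10^13.
SE = √(1.5221316 × 10^13) = 3.9015 × 10^6.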